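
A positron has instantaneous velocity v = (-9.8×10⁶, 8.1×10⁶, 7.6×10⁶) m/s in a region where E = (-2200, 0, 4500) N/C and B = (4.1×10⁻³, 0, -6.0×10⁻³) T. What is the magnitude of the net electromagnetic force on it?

v×B = (-4.86×10⁴, -2.76×10⁴, -3.32×10⁴) N/C.
E + v×B = (-5.08×10⁴, -2.76×10⁴, -2.87×10⁴) N/C.
F = q(E + v×B) = (1.602×10⁻¹⁹ C)·(-5.08×10⁴, -2.76×10⁴, -2.87×10⁴) = (-8.14×10⁻¹⁵, -4.43×10⁻¹⁵, -4.60×10⁻¹⁵) N.
|F| = 1.03×10⁻¹⁴ N.

|F| ≈ 1.03×10⁻¹⁴ N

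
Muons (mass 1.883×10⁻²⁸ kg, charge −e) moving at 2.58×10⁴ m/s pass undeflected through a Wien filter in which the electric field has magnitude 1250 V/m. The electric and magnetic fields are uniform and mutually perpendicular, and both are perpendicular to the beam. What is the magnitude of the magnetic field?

B = 0.0484 T

Balance of forces in the selector: qE = qvB ⇒ B = E/v.
B = 1250/2.58×10⁴ = 0.0484 T.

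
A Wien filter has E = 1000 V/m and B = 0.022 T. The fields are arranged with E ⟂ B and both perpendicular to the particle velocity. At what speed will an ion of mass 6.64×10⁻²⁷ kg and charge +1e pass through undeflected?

v = 4.5×10⁴ m/s

For undeflected motion the electric and magnetic forces balance: qE = qvB.
v = E/B = 1000/0.022 = 4.5×10⁴ m/s.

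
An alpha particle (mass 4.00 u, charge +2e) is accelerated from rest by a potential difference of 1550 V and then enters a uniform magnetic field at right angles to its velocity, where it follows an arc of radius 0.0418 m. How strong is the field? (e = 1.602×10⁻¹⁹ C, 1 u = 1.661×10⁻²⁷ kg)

v = √(2|q|V/m) = √(2·3.204×10⁻¹⁹·1550/6.644×10⁻²⁷) ≈ 3.866×10⁵ m/s.
B = mv/(|q|r) = (6.644×10⁻²⁷)(3.866×10⁵)/((3.204×10⁻¹⁹)(0.0418)) ≈ 0.192 T.

B ≈ 0.192 T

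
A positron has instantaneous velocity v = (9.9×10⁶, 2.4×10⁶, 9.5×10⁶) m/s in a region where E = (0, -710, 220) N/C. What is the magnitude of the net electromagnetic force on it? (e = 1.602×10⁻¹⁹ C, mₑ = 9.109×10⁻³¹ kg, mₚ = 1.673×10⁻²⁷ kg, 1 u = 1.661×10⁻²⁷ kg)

Only an electric field acts, so F = qE = (1.602×10⁻¹⁹ C)·(0, -710, 220) = (0, -1.14×10⁻¹⁶, 3.52×10⁻¹⁷) N.
|F| = 1.19×10⁻¹⁶ N.

|F| ≈ 1.19×10⁻¹⁶ N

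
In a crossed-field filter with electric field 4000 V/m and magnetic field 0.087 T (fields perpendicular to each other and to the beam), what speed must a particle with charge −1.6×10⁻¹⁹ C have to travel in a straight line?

Straight-line motion ⇒ electric and magnetic forces cancel, so E = vB.
v = E/B = 4000/0.087 = 4.6×10⁴ m/s.

v = 4.6×10⁴ m/s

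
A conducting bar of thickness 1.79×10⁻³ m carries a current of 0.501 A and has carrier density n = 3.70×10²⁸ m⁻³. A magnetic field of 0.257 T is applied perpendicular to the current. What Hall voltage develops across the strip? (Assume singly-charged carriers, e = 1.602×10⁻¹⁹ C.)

V_H = IB/(n e t).
V_H = (0.501)(0.257)/((3.70×10²⁸)(1.602×10⁻¹⁹)(1.79×10⁻³)) ≈ 1.21×10⁻⁸ V.

V_H ≈ 1.21×10⁻⁸ V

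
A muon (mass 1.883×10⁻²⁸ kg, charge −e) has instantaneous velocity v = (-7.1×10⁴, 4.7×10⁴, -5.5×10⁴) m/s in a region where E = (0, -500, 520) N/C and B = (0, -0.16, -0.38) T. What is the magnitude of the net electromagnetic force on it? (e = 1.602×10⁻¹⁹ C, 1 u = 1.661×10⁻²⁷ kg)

v×B = (-2.67×10⁴, -2.70×10⁴, 1.14×10⁴) N/C.
E + v×B = (-2.67×10⁴, -2.75×10⁴, 1.19×10⁴) N/C.
F = q(E + v×B) = (−1.602×10⁻¹⁹ C)·(-2.67×10⁴, -2.75×10⁴, 1.19×10⁴) = (4.27×10⁻¹⁵, 4.40×10⁻¹⁵, -1.90×10⁻¹⁵) N.
|F| = 6.42×10⁻¹⁵ N.

|F| ≈ 6.42×10⁻¹⁵ N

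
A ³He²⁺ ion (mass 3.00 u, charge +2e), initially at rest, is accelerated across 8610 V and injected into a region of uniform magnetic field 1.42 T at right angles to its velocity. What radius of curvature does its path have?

r ≈ 0.0115 m

Acceleration: |q|V = ½mv² ⇒ v = √(2|q|V/m) = √(2·3.204×10⁻¹⁹·8610/4.983×10⁻²⁷) ≈ 1.052×10⁶ m/s.
In the field: r = mv/(|q|B) = (4.983×10⁻²⁷)(1.052×10⁶)/((3.204×10⁻¹⁹)(1.42)) ≈ 0.0115 m.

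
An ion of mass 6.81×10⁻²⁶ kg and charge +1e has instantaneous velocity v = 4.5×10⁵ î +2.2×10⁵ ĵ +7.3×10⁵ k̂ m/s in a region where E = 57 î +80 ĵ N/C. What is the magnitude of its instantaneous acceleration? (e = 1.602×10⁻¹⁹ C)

|a| ≈ 2.31×10⁸ m/s²

Only an electric field acts, so F = qE = (1.602×10⁻¹⁹ C)·(57.0, 80.0, 0) = (9.13×10⁻¹⁸, 1.28×10⁻¹⁷, 0) N.
|a| = |F|/m = 1.574×10⁻¹⁷/6.81×10⁻²⁶ ≈ 2.31×10⁸ m/s².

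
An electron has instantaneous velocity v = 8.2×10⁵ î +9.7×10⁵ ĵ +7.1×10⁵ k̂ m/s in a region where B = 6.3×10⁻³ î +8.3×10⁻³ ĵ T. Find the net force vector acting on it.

v×B = (-5890, 4470, 695) N/C.
F = q v×B = (−1.602×10⁻¹⁹ C)·(-5890, 4470, 695) = (9.44×10⁻¹⁶, -7.17×10⁻¹⁶, -1.11×10⁻¹⁶) N.

F ≈ (9.44×10⁻¹⁶, -7.17×10⁻¹⁶, -1.11×10⁻¹⁶) N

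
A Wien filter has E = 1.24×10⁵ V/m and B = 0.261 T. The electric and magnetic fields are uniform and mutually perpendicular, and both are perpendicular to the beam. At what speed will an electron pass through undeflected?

v = 4.75×10⁵ m/s

Zero net Lorentz force requires |qE| = |q v×B|, i.e. E = vB.
v = E/B = 1.24×10⁵/0.261 = 4.75×10⁵ m/s.
The result is independent of the particle's charge and mass.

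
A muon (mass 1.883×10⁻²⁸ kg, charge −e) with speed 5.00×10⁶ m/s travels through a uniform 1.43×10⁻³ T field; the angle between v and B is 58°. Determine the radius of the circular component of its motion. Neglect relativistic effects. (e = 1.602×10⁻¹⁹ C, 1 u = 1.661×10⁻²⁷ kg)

r ≈ 3.49 m

v⊥ = v sinθ = 5.00×10⁶·sin58° ≈ 4.240×10⁶ m/s.
r = m v⊥/(|q|B) = (1.883×10⁻²⁸)(4.240×10⁶)/((1.602×10⁻¹⁹)(1.43×10⁻³)) ≈ 3.49 m.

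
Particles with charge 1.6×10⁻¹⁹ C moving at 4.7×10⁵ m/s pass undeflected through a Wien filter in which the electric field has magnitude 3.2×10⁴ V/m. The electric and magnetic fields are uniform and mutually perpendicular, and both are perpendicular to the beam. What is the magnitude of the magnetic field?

Balance of forces in the selector: qE = qvB ⇒ B = E/v.
B = 3.2×10⁴/4.7×10⁵ = 0.068 T.

B = 0.068 T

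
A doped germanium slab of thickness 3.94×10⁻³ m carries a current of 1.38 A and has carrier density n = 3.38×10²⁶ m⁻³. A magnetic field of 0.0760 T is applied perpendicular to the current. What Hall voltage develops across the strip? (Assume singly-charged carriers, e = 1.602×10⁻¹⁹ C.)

V_H = IB/(n e t).
V_H = (1.38)(0.0760)/((3.38×10²⁶)(1.602×10⁻¹⁹)(3.94×10⁻³)) ≈ 4.92×10⁻⁷ V.

V_H ≈ 4.92×10⁻⁷ V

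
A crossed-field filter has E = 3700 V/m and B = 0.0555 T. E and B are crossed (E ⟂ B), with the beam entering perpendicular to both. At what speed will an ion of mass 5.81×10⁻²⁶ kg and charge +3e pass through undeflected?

Zero net Lorentz force requires |qE| = |q v×B|, i.e. E = vB.
v = E/B = 3700/0.0555 = 6.67×10⁴ m/s.
The result is independent of the particle's charge and mass.

v = 6.67×10⁴ m/s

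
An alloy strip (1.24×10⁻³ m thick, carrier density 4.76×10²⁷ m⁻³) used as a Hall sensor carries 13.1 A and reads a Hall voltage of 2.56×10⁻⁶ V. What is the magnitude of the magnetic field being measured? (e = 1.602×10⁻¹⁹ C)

B ≈ 0.185 T

From V_H = IB/(n e t), B = V_H n e t / I.
B = (2.56×10⁻⁶)(4.76×10²⁷)(1.602×10⁻¹⁹)(1.24×10⁻³)/13.1 ≈ 0.185 T.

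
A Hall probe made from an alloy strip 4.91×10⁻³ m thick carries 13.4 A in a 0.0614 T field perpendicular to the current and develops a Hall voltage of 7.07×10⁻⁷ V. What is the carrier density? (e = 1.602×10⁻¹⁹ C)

From V_H = IB/(n e t), n = IB/(V_H e t).
n = (13.4)(0.0614)/((7.07×10⁻⁷)(1.602×10⁻¹⁹)(4.91×10⁻³)) ≈ 1.48×10²⁷ m⁻³.

n ≈ 1.48×10²⁷ m⁻³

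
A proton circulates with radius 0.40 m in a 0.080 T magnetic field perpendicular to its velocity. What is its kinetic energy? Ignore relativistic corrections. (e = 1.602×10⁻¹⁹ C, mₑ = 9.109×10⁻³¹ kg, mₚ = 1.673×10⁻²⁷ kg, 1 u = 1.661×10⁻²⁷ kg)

v = |q|Br/m, then KE = ½mv² = (qBr)²/(2m).
v = (1.602×10⁻¹⁹)(0.080)(0.40)/1.673×10⁻²⁷ ≈ 3.064×10⁶ m/s.
KE = ½(1.673×10⁻²⁷)(3.064×10⁶)² ≈ 7.9×10⁻¹⁵ J = 4.9×10⁴ eV.

KE ≈ 4.9×10⁴ eV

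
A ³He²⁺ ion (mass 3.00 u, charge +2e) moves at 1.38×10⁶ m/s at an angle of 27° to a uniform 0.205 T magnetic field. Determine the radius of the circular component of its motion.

v⊥ = v sinθ = 1.38×10⁶·sin27° ≈ 6.265×10⁵ m/s.
r = m v⊥/(|q|B) = (4.983×10⁻²⁷)(6.265×10⁵)/((3.204×10⁻¹⁹)(0.205)) ≈ 0.0475 m.

r ≈ 0.0475 m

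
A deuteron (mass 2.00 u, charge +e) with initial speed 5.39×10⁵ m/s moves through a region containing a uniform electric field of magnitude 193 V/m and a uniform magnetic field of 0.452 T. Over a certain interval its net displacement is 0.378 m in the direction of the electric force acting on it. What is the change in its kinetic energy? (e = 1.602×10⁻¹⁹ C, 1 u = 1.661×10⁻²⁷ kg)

The magnetic force is always ⟂ v and does no work; only the electric force changes KE.
ΔKE = F_E · d = |q|E d = (1.602×10⁻¹⁹)(193)(0.378) ≈ 1.17×10⁻¹⁷ J.

ΔKE ≈ 1.17×10⁻¹⁷ J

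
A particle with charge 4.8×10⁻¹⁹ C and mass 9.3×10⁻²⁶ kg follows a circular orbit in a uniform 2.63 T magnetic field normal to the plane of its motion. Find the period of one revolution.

The cyclotron period depends only on m, q, B: T = 2πm/(|q|B).
T = 2π(9.3×10⁻²⁶)/((4.8×10⁻¹⁹)(2.63)) ≈ 4.63×10⁻⁷ s.

T ≈ 4.63×10⁻⁷ s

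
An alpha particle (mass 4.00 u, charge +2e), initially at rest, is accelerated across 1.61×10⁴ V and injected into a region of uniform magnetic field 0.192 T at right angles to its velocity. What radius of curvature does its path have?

Acceleration: |q|V = ½mv² ⇒ v = √(2|q|V/m) = √(2·3.204×10⁻¹⁹·1.61×10⁴/6.644×10⁻²⁷) ≈ 1.246×10⁶ m/s.
In the field: r = mv/(|q|B) = (6.644×10⁻²⁷)(1.246×10⁶)/((3.204×10⁻¹⁹)(0.192)) ≈ 0.135 m.

r ≈ 0.135 m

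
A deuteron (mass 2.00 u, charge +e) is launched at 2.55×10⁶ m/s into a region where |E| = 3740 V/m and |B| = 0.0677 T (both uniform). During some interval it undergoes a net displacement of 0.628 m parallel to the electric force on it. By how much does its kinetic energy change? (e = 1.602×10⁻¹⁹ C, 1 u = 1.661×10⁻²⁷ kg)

The magnetic force is always ⟂ v and does no work; only the electric force changes KE.
ΔKE = F_E · d = |q|E d = (1.602×10⁻¹⁹)(3740)(0.628) ≈ 3.76×10⁻¹⁶ J.

ΔKE ≈ 3.76×10⁻¹⁶ J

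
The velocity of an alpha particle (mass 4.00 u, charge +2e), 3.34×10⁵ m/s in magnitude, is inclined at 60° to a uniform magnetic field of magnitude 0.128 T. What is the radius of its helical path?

v⊥ = v sinθ = 3.34×10⁵·sin60° ≈ 2.893×10⁵ m/s.
r = m v⊥/(|q|B) = (6.644×10⁻²⁷)(2.893×10⁵)/((3.204×10⁻¹⁹)(0.128)) ≈ 0.0469 m.

r ≈ 0.0469 m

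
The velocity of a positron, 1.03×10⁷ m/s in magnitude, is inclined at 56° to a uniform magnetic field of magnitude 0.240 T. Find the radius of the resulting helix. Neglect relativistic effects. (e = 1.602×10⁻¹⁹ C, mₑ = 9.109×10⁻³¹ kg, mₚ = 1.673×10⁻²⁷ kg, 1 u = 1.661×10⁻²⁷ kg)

r ≈ 2.02×10⁻⁴ m

v⊥ = v sinθ = 1.03×10⁷·sin56° ≈ 8.539×10⁶ m/s.
r = m v⊥/(|q|B) = (9.109×10⁻³¹)(8.539×10⁶)/((1.602×10⁻¹⁹)(0.240)) ≈ 2.02×10⁻⁴ m.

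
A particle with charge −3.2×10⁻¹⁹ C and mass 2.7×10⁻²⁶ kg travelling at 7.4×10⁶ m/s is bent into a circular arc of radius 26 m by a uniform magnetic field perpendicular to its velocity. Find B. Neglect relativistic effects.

B ≈ 0.024 T

From |q|vB = mv²/r, B = mv/(|q|r).
B = (2.7×10⁻²⁶)(7.4×10⁶)/((3.2×10⁻¹⁹)(26)) ≈ 0.024 T.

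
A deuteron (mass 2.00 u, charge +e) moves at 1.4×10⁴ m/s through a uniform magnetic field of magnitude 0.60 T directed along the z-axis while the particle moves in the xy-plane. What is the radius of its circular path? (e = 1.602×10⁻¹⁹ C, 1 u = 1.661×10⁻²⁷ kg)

The magnetic force provides the centripetal force: |q|vB = mv²/r.
r = mv/(|q|B) = (3.322×10⁻²⁷)(1.4×10⁴)/((1.602×10⁻¹⁹)(0.60)) ≈ 4.8×10⁻⁴ m.

r ≈ 4.8×10⁻⁴ m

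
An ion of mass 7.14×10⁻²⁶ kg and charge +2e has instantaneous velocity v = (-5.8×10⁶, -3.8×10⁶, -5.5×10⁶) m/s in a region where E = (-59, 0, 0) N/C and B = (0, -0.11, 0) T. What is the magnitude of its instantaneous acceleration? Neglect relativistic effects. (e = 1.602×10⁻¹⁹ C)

|a| ≈ 3.95×10¹² m/s²

v×B = (-6.05×10⁵, 0, 6.38×10⁵) N/C.
E + v×B = (-6.05×10⁵, 0, 6.38×10⁵) N/C.
F = q(E + v×B) = (3.204×10⁻¹⁹ C)·(-6.05×10⁵, 0, 6.38×10⁵) = (-1.94×10⁻¹³, 0, 2.04×10⁻¹³) N.
|a| = |F|/m = 2.817×10⁻¹³/7.14×10⁻²⁶ ≈ 3.95×10¹² m/s².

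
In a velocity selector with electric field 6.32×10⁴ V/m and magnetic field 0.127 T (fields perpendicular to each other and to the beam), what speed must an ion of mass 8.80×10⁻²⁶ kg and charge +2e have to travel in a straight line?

v = 4.98×10⁵ m/s

For undeflected motion the electric and magnetic forces balance: qE = qvB.
v = E/B = 6.32×10⁴/0.127 = 4.98×10⁵ m/s.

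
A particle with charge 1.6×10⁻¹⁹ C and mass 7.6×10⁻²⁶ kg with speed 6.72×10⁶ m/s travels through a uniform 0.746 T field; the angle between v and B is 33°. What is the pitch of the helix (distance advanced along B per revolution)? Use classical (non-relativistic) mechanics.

p ≈ 22.5 m

v∥ = v cosθ = 6.72×10⁶·cos33° ≈ 5.636×10⁶ m/s.
T = 2πm/(|q|B) = 2π(7.6×10⁻²⁶)/((1.6×10⁻¹⁹)(0.746)) ≈ 4.001×10⁻⁶ s.
pitch = v∥ T = (5.636×10⁶)(4.001×10⁻⁶) ≈ 22.5 m.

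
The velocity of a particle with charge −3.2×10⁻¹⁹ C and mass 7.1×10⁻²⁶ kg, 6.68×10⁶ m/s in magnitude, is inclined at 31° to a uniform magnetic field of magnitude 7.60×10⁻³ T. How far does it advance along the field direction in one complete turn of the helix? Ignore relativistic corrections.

v∥ = v cosθ = 6.68×10⁶·cos31° ≈ 5.726×10⁶ m/s.
T = 2πm/(|q|B) = 2π(7.1×10⁻²⁶)/((3.2×10⁻¹⁹)(7.60×10⁻³)) ≈ 1.834×10⁻⁴ s.
pitch = v∥ T = (5.726×10⁶)(1.834×10⁻⁴) ≈ 1050 m.

p ≈ 1050 m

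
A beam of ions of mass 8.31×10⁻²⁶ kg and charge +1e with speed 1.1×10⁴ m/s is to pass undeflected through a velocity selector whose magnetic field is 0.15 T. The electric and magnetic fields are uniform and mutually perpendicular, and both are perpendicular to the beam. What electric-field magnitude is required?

For straight-line motion qE = qvB, so E = vB.
E = 1.1×10⁴ × 0.15 = 1600 V/m.

E = 1600 V/m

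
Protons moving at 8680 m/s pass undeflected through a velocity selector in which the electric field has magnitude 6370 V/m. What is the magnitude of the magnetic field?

B = 0.734 T

Balance of forces in the selector: qE = qvB ⇒ B = E/v.
B = 6370/8680 = 0.734 T.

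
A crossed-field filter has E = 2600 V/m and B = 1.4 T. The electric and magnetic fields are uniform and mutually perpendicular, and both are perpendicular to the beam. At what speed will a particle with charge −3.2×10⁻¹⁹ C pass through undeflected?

Straight-line motion ⇒ electric and magnetic forces cancel, so E = vB.
v = E/B = 2600/1.4 = 1900 m/s.
The result is independent of the particle's charge and mass.

v = 1900 m/s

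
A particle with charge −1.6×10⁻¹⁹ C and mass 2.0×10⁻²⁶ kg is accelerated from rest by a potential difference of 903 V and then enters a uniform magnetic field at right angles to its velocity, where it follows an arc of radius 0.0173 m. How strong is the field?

v = √(2|q|V/m) = √(2·1.6×10⁻¹⁹·903/2.0×10⁻²⁶) ≈ 1.202×10⁵ m/s.
B = mv/(|q|r) = (2.0×10⁻²⁶)(1.202×10⁵)/((1.6×10⁻¹⁹)(0.0173)) ≈ 0.868 T.

B ≈ 0.868 T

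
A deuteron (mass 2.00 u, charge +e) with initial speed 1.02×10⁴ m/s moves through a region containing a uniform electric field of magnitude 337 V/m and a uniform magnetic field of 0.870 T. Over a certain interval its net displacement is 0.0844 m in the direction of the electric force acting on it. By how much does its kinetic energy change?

ΔKE ≈ 4.56×10⁻¹⁸ J

The magnetic force is always ⟂ v and does no work; only the electric force changes KE.
ΔKE = F_E · d = |q|E d = (1.602×10⁻¹⁹)(337)(0.0844) ≈ 4.56×10⁻¹⁸ J.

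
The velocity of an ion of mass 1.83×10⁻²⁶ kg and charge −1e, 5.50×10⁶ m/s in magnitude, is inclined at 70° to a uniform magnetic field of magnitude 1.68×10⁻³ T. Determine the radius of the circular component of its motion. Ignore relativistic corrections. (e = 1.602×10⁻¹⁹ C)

v⊥ = v sinθ = 5.50×10⁶·sin70° ≈ 5.168×10⁶ m/s.
r = m v⊥/(|q|B) = (1.83×10⁻²⁶)(5.168×10⁶)/((1.602×10⁻¹⁹)(1.68×10⁻³)) ≈ 351 m.

r ≈ 351 m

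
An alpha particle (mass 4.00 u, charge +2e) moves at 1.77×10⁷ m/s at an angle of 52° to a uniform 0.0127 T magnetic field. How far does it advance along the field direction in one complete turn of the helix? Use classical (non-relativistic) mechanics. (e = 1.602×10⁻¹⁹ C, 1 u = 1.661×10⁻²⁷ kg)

v∥ = v cosθ = 1.77×10⁷·cos52° ≈ 1.090×10⁷ m/s.
T = 2πm/(|q|B) = 2π(6.644×10⁻²⁷)/((3.204×10⁻¹⁹)(0.0127)) ≈ 1.026×10⁻⁵ s.
pitch = v∥ T = (1.090×10⁷)(1.026×10⁻⁵) ≈ 112 m.

p ≈ 112 m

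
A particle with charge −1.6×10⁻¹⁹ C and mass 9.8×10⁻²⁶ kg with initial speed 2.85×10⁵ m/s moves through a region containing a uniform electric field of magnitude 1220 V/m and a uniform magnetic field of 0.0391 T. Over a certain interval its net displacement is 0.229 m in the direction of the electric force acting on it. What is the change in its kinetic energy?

The magnetic force is always ⟂ v and does no work; only the electric force changes KE.
ΔKE = F_E · d = |q|E d = (1.6×10⁻¹⁹)(1220)(0.229) ≈ 4.47×10⁻¹⁷ J.

ΔKE ≈ 4.47×10⁻¹⁷ J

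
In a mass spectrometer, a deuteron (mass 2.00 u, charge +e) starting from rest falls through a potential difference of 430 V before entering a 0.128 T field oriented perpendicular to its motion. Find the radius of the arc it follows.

r ≈ 0.0330 m

Acceleration: |q|V = ½mv² ⇒ v = √(2|q|V/m) = √(2·1.602×10⁻¹⁹·430/3.322×10⁻²⁷) ≈ 2.036×10⁵ m/s.
In the field: r = mv/(|q|B) = (3.322×10⁻²⁷)(2.036×10⁵)/((1.602×10⁻¹⁹)(0.128)) ≈ 0.0330 m.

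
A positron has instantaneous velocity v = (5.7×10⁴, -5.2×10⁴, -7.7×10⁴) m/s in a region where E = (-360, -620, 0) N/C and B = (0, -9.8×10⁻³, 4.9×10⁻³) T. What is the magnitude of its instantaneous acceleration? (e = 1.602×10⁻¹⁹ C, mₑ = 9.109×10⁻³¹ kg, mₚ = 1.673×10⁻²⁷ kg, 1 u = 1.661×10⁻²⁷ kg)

v×B = (-1010, -279, -559) N/C.
E + v×B = (-1370, -899, -559) N/C.
F = q(E + v×B) = (1.602×10⁻¹⁹ C)·(-1370, -899, -559) = (-2.19×10⁻¹⁶, -1.44×10⁻¹⁶, -8.95×10⁻¹⁷) N.
|a| = |F|/m = 2.773×10⁻¹⁶/9.109×10⁻³¹ ≈ 3.04×10¹⁴ m/s².

|a| ≈ 3.04×10¹⁴ m/s²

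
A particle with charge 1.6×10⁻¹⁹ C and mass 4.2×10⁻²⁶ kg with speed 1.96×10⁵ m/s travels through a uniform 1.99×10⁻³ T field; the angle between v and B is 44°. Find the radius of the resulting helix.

v⊥ = v sinθ = 1.96×10⁵·sin44° ≈ 1.362×10⁵ m/s.
r = m v⊥/(|q|B) = (4.2×10⁻²⁶)(1.362×10⁵)/((1.6×10⁻¹⁹)(1.99×10⁻³)) ≈ 18.0 m.

r ≈ 18.0 m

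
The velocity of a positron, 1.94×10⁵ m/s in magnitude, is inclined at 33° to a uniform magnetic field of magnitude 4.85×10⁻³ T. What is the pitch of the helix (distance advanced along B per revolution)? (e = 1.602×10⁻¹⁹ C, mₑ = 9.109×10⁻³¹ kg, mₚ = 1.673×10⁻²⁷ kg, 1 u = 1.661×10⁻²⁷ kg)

p ≈ 1.20×10⁻³ m

v∥ = v cosθ = 1.94×10⁵·cos33° ≈ 1.627×10⁵ m/s.
T = 2πm/(|q|B) = 2π(9.109×10⁻³¹)/((1.602×10⁻¹⁹)(4.85×10⁻³)) ≈ 7.366×10⁻⁹ s.
pitch = v∥ T = (1.627×10⁵)(7.366×10⁻⁹) ≈ 1.20×10⁻³ m.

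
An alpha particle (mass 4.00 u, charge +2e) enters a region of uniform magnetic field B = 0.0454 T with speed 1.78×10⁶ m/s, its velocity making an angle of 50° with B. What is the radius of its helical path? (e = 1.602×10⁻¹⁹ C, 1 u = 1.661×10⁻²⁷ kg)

v⊥ = v sinθ = 1.78×10⁶·sin50° ≈ 1.364×10⁶ m/s.
r = m v⊥/(|q|B) = (6.644×10⁻²⁷)(1.364×10⁶)/((3.204×10⁻¹⁹)(0.0454)) ≈ 0.623 m.

r ≈ 0.623 m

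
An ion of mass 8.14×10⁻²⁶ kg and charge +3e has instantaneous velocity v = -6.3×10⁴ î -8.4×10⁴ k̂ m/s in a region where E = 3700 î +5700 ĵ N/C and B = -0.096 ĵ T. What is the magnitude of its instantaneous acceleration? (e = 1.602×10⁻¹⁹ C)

v×B = (-8060, 0, 6050) N/C.
E + v×B = (-4360, 5700, 6050) N/C.
F = q(E + v×B) = (4.806×10⁻¹⁹ C)·(-4360, 5700, 6050) = (-2.10×10⁻¹⁵, 2.74×10⁻¹⁵, 2.91×10⁻¹⁵) N.
|a| = |F|/m = 4.511×10⁻¹⁵/8.14×10⁻²⁶ ≈ 5.54×10¹⁰ m/s².

|a| ≈ 5.54×10¹⁰ m/s²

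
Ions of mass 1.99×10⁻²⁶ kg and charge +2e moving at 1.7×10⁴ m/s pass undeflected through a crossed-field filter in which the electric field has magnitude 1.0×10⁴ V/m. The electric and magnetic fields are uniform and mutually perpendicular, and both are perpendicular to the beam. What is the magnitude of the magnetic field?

B = 0.59 T

Balance of forces in the selector: qE = qvB ⇒ B = E/v.
B = 1.0×10⁴/1.7×10⁴ = 0.59 T.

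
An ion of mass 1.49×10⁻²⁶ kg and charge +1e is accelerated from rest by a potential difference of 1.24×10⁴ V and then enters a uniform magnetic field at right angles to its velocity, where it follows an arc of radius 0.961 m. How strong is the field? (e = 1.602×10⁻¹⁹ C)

B ≈ 0.0500 T

v = √(2|q|V/m) = √(2·1.602×10⁻¹⁹·1.24×10⁴/1.49×10⁻²⁶) ≈ 5.164×10⁵ m/s.
B = mv/(|q|r) = (1.49×10⁻²⁶)(5.164×10⁵)/((1.602×10⁻¹⁹)(0.961)) ≈ 0.0500 T.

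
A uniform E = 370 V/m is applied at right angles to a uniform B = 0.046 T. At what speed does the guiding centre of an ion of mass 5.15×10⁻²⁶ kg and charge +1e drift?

The E×B drift speed is v_d = E/B.
v_d = 370/0.046 = 8000 m/s.

v_d ≈ 8000 m/s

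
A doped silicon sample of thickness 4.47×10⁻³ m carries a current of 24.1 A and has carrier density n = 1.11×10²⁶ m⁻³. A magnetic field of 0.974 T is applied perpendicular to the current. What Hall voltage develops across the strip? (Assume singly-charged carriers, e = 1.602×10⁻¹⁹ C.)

V_H = IB/(n e t).
V_H = (24.1)(0.974)/((1.11×10²⁶)(1.602×10⁻¹⁹)(4.47×10⁻³)) ≈ 2.95×10⁻⁴ V.

V_H ≈ 2.95×10⁻⁴ V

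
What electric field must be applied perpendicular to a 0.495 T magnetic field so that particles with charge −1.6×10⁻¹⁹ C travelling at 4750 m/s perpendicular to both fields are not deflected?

For straight-line motion qE = qvB, so E = vB.
E = 4750 × 0.495 = 2350 V/m.

E = 2350 V/m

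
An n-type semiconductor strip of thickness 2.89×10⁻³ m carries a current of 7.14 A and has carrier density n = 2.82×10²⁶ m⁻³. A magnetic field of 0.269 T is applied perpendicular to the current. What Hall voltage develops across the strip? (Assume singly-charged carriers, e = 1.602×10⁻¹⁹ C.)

V_H = IB/(n e t).
V_H = (7.14)(0.269)/((2.82×10²⁶)(1.602×10⁻¹⁹)(2.89×10⁻³)) ≈ 1.47×10⁻⁵ V.

V_H ≈ 1.47×10⁻⁵ V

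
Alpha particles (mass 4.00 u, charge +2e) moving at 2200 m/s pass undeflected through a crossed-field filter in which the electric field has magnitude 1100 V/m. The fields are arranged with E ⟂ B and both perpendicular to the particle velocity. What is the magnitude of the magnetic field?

B = 0.50 T

Balance of forces in the selector: qE = qvB ⇒ B = E/v.
B = 1100/2200 = 0.50 T.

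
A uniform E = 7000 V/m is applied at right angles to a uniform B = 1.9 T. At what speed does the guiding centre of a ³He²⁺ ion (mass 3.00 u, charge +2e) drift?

The E×B drift speed is v_d = E/B.
v_d = 7000/1.9 = 3700 m/s.

v_d ≈ 3700 m/s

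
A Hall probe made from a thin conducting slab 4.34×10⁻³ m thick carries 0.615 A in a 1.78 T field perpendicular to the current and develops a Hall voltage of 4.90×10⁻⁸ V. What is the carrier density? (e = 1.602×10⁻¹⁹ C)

From V_H = IB/(n e t), n = IB/(V_H e t).
n = (0.615)(1.78)/((4.90×10⁻⁸)(1.602×10⁻¹⁹)(4.34×10⁻³)) ≈ 3.21×10²⁸ m⁻³.

n ≈ 3.21×10²⁸ m⁻³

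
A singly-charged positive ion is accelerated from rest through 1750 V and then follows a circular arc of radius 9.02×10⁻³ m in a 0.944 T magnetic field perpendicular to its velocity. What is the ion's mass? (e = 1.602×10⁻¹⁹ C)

Combine |q|V = ½mv² and r = mv/(|q|B): eliminate v to get m = qB²r²/(2V).
m = (1.602×10⁻¹⁹)(0.944)²(9.02×10⁻³)²/(2·1750) ≈ 3.32×10⁻²⁷ kg.

m ≈ 3.32×10⁻²⁷ kg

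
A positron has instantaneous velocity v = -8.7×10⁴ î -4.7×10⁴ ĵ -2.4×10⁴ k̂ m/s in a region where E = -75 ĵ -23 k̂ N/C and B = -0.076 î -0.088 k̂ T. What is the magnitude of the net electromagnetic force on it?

|F| ≈ 1.29×10⁻¹⁵ N

v×B = (4140, -5830, -3570) N/C.
E + v×B = (4140, -5910, -3600) N/C.
F = q(E + v×B) = (1.602×10⁻¹⁹ C)·(4140, -5910, -3600) = (6.63×10⁻¹⁶, -9.46×10⁻¹⁶, -5.76×10⁻¹⁶) N.
|F| = 1.29×10⁻¹⁵ N.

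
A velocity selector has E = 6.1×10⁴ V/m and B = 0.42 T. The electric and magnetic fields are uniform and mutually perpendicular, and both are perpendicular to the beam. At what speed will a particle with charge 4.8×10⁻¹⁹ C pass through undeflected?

v = 1.5×10⁵ m/s

Straight-line motion ⇒ electric and magnetic forces cancel, so E = vB.
v = E/B = 6.1×10⁴/0.42 = 1.5×10⁵ m/s.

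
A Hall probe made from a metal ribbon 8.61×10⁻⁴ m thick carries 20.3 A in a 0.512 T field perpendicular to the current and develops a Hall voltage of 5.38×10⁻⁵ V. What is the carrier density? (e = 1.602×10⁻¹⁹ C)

n ≈ 1.40×10²⁷ m⁻³

From V_H = IB/(n e t), n = IB/(V_H e t).
n = (20.3)(0.512)/((5.38×10⁻⁵)(1.602×10⁻¹⁹)(8.61×10⁻⁴)) ≈ 1.40×10²⁷ m⁻³.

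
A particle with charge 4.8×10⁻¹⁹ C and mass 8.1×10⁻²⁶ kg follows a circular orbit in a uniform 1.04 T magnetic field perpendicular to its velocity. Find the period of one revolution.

The cyclotron period depends only on m, q, B: T = 2πm/(|q|B).
T = 2π(8.1×10⁻²⁶)/((4.8×10⁻¹⁹)(1.04)) ≈ 1.02×10⁻⁶ s.

T ≈ 1.02×10⁻⁶ s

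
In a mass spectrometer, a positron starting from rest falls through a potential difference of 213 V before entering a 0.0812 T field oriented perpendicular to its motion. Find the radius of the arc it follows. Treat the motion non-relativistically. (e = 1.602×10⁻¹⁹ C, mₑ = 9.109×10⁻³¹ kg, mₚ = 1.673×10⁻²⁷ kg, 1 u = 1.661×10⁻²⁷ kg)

Acceleration: |q|V = ½mv² ⇒ v = √(2|q|V/m) = √(2·1.602×10⁻¹⁹·213/9.109×10⁻³¹) ≈ 8.656×10⁶ m/s.
In the field: r = mv/(|q|B) = (9.109×10⁻³¹)(8.656×10⁶)/((1.602×10⁻¹⁹)(0.0812)) ≈ 6.06×10⁻⁴ m.

r ≈ 6.06×10⁻⁴ m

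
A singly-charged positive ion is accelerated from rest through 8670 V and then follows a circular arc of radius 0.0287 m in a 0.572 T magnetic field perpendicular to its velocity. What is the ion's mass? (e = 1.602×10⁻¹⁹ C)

Combine |q|V = ½mv² and r = mv/(|q|B): eliminate v to get m = qB²r²/(2V).
m = (1.602×10⁻¹⁹)(0.572)²(0.0287)²/(2·8670) ≈ 2.49×10⁻²⁷ kg.

m ≈ 2.49×10⁻²⁷ kg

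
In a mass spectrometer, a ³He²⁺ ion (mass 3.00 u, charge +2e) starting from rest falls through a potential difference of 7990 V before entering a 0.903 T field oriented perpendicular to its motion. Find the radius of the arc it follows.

r ≈ 0.0175 m

Acceleration: |q|V = ½mv² ⇒ v = √(2|q|V/m) = √(2·3.204×10⁻¹⁹·7990/4.983×10⁻²⁷) ≈ 1.014×10⁶ m/s.
In the field: r = mv/(|q|B) = (4.983×10⁻²⁷)(1.014×10⁶)/((3.204×10⁻¹⁹)(0.903)) ≈ 0.0175 m.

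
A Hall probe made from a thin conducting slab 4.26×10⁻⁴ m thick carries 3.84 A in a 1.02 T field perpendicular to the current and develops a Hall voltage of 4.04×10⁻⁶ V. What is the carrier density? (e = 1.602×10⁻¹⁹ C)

From V_H = IB/(n e t), n = IB/(V_H e t).
n = (3.84)(1.02)/((4.04×10⁻⁶)(1.602×10⁻¹⁹)(4.26×10⁻⁴)) ≈ 1.42×10²⁸ m⁻³.

n ≈ 1.42×10²⁸ m⁻³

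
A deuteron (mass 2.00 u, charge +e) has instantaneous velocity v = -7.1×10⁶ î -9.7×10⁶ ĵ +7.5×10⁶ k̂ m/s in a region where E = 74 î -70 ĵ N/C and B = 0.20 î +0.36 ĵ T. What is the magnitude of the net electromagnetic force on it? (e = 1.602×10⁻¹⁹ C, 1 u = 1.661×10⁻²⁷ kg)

v×B = (-2.70×10⁶, 1.50×10⁶, -6.16×10⁵) N/C.
E + v×B = (-2.70×10⁶, 1.50×10⁶, -6.16×10⁵) N/C.
F = q(E + v×B) = (1.602×10⁻¹⁹ C)·(-2.70×10⁶, 1.50×10⁶, -6.16×10⁵) = (-4.33×10⁻¹³, 2.40×10⁻¹³, -9.87×10⁻¹⁴) N.
|F| = 5.05×10⁻¹³ N.

|F| ≈ 5.05×10⁻¹³ N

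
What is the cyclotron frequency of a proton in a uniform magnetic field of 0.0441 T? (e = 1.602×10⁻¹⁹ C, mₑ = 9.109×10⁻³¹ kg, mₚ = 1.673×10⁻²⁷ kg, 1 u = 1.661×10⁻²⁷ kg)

f = |q|B/(2πm).
f = (1.602×10⁻¹⁹)(0.0441)/(2π·1.673×10⁻²⁷) ≈ 6.72×10⁵ Hz.

f ≈ 6.72×10⁵ Hz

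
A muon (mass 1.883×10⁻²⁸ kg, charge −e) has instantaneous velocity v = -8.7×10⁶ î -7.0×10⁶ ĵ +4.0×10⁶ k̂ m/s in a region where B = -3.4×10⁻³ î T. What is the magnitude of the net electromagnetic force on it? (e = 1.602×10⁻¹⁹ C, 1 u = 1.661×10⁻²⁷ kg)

|F| ≈ 4.39×10⁻¹⁵ N

v×B = (0, -1.36×10⁴, -2.38×10⁴) N/C.
F = q v×B = (−1.602×10⁻¹⁹ C)·(0, -1.36×10⁴, -2.38×10⁴) = (0, 2.18×10⁻¹⁵, 3.81×10⁻¹⁵) N.
|F| = 4.39×10⁻¹⁵ N.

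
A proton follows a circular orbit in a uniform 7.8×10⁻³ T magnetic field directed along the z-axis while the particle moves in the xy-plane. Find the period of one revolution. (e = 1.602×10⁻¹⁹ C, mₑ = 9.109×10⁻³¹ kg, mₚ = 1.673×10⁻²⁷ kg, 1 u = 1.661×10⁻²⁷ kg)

T ≈ 8.4×10⁻⁶ s

The cyclotron period depends only on m, q, B: T = 2πm/(|q|B).
T = 2π(1.673×10⁻²⁷)/((1.602×10⁻¹⁹)(7.8×10⁻³)) ≈ 8.4×10⁻⁶ s.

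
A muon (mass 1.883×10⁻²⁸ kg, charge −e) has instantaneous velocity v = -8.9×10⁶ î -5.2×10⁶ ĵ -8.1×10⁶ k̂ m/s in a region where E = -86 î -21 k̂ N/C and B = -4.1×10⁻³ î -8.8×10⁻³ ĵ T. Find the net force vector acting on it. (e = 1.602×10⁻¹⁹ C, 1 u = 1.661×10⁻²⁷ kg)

F ≈ (1.14×10⁻¹⁴, -5.32×10⁻¹⁵, -9.13×10⁻¹⁵) N

v×B = (-7.13×10⁴, 3.32×10⁴, 5.70×10⁴) N/C.
E + v×B = (-7.14×10⁴, 3.32×10⁴, 5.70×10⁴) N/C.
F = q(E + v×B) = (−1.602×10⁻¹⁹ C)·(-7.14×10⁴, 3.32×10⁴, 5.70×10⁴) = (1.14×10⁻¹⁴, -5.32×10⁻¹⁵, -9.13×10⁻¹⁵) N.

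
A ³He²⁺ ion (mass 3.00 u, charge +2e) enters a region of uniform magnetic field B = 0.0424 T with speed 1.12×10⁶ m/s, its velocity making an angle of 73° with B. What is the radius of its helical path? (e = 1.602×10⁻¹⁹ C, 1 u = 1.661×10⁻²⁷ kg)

v⊥ = v sinθ = 1.12×10⁶·sin73° ≈ 1.071×10⁶ m/s.
r = m v⊥/(|q|B) = (4.983×10⁻²⁷)(1.071×10⁶)/((3.204×10⁻¹⁹)(0.0424)) ≈ 0.393 m.

r ≈ 0.393 m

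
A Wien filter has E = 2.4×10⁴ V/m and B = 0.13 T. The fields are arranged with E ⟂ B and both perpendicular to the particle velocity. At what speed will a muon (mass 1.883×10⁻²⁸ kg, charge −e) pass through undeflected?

Zero net Lorentz force requires |qE| = |q v×B|, i.e. E = vB.
v = E/B = 2.4×10⁴/0.13 = 1.8×10⁵ m/s.
The result is independent of the particle's charge and mass.

v = 1.8×10⁵ m/s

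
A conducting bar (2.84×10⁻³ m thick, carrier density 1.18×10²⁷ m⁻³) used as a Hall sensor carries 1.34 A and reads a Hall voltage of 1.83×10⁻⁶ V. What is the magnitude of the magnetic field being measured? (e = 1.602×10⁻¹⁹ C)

From V_H = IB/(n e t), B = V_H n e t / I.
B = (1.83×10⁻⁶)(1.18×10²⁷)(1.602×10⁻¹⁹)(2.84×10⁻³)/1.34 ≈ 0.733 T.

B ≈ 0.733 T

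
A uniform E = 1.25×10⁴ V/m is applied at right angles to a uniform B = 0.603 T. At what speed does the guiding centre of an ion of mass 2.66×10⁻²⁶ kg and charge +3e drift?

v_d ≈ 2.07×10⁴ m/s

The E×B drift speed is v_d = E/B.
v_d = 1.25×10⁴/0.603 = 2.07×10⁴ m/s.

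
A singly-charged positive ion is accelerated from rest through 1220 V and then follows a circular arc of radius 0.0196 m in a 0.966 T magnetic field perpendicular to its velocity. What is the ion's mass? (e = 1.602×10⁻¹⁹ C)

Combine |q|V = ½mv² and r = mv/(|q|B): eliminate v to get m = qB²r²/(2V).
m = (1.602×10⁻¹⁹)(0.966)²(0.0196)²/(2·1220) ≈ 2.35×10⁻²⁶ kg.

m ≈ 2.35×10⁻²⁶ kg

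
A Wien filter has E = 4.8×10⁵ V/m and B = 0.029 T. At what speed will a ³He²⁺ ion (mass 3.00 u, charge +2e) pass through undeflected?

Zero net Lorentz force requires |qE| = |q v×B|, i.e. E = vB.
v = E/B = 4.8×10⁵/0.029 = 1.7×10⁷ m/s.

v = 1.7×10⁷ m/s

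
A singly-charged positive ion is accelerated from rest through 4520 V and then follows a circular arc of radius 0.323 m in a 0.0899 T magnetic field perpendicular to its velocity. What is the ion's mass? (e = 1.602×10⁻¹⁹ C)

Combine |q|V = ½mv² and r = mv/(|q|B): eliminate v to get m = qB²r²/(2V).
m = (1.602×10⁻¹⁹)(0.0899)²(0.323)²/(2·4520) ≈ 1.49×10⁻²⁶ kg.

m ≈ 1.49×10⁻²⁶ kg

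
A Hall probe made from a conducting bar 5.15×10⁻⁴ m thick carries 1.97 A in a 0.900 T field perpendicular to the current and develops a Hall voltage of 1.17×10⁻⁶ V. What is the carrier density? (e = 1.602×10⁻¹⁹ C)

From V_H = IB/(n e t), n = IB/(V_H e t).
n = (1.97)(0.900)/((1.17×10⁻⁶)(1.602×10⁻¹⁹)(5.15×10⁻⁴)) ≈ 1.84×10²⁸ m⁻³.

n ≈ 1.84×10²⁸ m⁻³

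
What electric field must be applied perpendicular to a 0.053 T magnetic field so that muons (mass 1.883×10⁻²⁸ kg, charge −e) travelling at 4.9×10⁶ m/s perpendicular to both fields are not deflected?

E = 2.6×10⁵ V/m

For straight-line motion qE = qvB, so E = vB.
E = 4.9×10⁶ × 0.053 = 2.6×10⁵ V/m.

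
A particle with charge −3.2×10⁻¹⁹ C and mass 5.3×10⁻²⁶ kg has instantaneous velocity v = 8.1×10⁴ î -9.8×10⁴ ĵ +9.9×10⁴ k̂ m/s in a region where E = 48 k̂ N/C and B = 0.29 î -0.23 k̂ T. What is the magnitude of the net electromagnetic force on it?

v×B = (2.25×10⁴, 4.73×10⁴, 2.84×10⁴) N/C.
E + v×B = (2.25×10⁴, 4.73×10⁴, 2.85×10⁴) N/C.
F = q(E + v×B) = (−3.2×10⁻¹⁹ C)·(2.25×10⁴, 4.73×10⁴, 2.85×10⁴) = (-7.21×10⁻¹⁵, -1.51×10⁻¹⁴, -9.11×10⁻¹⁵) N.
|F| = 1.91×10⁻¹⁴ N.

|F| ≈ 1.91×10⁻¹⁴ N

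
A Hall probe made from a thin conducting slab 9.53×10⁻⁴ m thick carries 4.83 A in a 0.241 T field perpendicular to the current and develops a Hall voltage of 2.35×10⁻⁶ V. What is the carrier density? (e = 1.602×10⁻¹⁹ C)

n ≈ 3.24×10²⁷ m⁻³

From V_H = IB/(n e t), n = IB/(V_H e t).
n = (4.83)(0.241)/((2.35×10⁻⁶)(1.602×10⁻¹⁹)(9.53×10⁻⁴)) ≈ 3.24×10²⁷ m⁻³.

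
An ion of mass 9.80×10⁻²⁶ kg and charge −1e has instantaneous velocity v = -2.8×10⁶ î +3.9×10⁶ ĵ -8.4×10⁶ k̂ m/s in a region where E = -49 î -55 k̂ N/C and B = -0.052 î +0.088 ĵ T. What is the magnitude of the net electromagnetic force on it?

v×B = (7.39×10⁵, 4.37×10⁵, -4.36×10⁴) N/C.
E + v×B = (7.39×10⁵, 4.37×10⁵, -4.37×10⁴) N/C.
F = q(E + v×B) = (−1.602×10⁻¹⁹ C)·(7.39×10⁵, 4.37×10⁵, -4.37×10⁴) = (-1.18×10⁻¹³, -7.00×10⁻¹⁴, 6.99×10⁻¹⁵) N.
|F| = 1.38×10⁻¹³ N.

|F| ≈ 1.38×10⁻¹³ N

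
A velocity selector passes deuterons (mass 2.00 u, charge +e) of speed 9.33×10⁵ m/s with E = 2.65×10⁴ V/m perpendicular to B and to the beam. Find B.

Balance of forces in the selector: qE = qvB ⇒ B = E/v.
B = 2.65×10⁴/9.33×10⁵ = 0.0284 T.

B = 0.0284 T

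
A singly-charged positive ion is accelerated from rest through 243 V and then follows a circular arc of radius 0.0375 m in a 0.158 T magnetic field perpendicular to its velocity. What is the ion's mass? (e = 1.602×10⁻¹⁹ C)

m ≈ 1.16×10⁻²⁶ kg

Combine |q|V = ½mv² and r = mv/(|q|B): eliminate v to get m = qB²r²/(2V).
m = (1.602×10⁻¹⁹)(0.158)²(0.0375)²/(2·243) ≈ 1.16×10⁻²⁶ kg.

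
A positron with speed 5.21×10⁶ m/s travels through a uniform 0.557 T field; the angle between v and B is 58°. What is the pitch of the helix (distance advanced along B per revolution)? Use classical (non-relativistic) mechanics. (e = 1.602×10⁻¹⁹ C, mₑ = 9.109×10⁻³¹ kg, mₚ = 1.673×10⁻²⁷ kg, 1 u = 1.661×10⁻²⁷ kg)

v∥ = v cosθ = 5.21×10⁶·cos58° ≈ 2.761×10⁶ m/s.
T = 2πm/(|q|B) = 2π(9.109×10⁻³¹)/((1.602×10⁻¹⁹)(0.557)) ≈ 6.414×10⁻¹¹ s.
pitch = v∥ T = (2.761×10⁶)(6.414×10⁻¹¹) ≈ 1.77×10⁻⁴ m.

p ≈ 1.77×10⁻⁴ m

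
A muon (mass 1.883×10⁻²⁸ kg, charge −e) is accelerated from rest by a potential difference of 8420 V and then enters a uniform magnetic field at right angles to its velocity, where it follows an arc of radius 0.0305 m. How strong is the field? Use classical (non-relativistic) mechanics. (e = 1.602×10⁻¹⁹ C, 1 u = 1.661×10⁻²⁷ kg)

v = √(2|q|V/m) = √(2·1.602×10⁻¹⁹·8420/1.883×10⁻²⁸) ≈ 3.785×10⁶ m/s.
B = mv/(|q|r) = (1.883×10⁻²⁸)(3.785×10⁶)/((1.602×10⁻¹⁹)(0.0305)) ≈ 0.146 T.

B ≈ 0.146 T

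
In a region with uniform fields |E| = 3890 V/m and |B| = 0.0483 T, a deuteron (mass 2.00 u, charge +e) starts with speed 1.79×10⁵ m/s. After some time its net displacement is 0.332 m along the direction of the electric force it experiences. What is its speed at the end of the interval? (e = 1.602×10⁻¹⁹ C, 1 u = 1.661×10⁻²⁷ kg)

v_f ≈ 3.96×10⁵ m/s

B does no work; ΔKE = |q|E d.
½mv_f² = ½mv₀² + |q|Ed = ½(3.322×10⁻²⁷)(1.79×10⁵)² + (1.602×10⁻¹⁹)(3890)(0.332) ≈ 5.322×10⁻¹⁷ J + 2.069×10⁻¹⁶ J ≈ 2.601×10⁻¹⁶ J.
v_f = √(2·2.601×10⁻¹⁶/3.322×10⁻²⁷) ≈ 3.96×10⁵ m/s.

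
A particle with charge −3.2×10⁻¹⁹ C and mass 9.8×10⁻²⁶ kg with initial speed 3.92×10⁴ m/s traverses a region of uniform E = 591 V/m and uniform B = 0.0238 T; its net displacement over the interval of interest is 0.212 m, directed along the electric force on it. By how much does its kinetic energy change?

ΔKE ≈ 4.01×10⁻¹⁷ J

The magnetic force is always ⟂ v and does no work; only the electric force changes KE.
ΔKE = F_E · d = |q|E d = (3.2×10⁻¹⁹)(591)(0.212) ≈ 4.01×10⁻¹⁷ J.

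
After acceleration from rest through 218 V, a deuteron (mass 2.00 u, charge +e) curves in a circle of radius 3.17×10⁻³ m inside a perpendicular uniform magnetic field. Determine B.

v = √(2|q|V/m) = √(2·1.602×10⁻¹⁹·218/3.322×10⁻²⁷) ≈ 1.450×10⁵ m/s.
B = mv/(|q|r) = (3.322×10⁻²⁷)(1.450×10⁵)/((1.602×10⁻¹⁹)(3.17×10⁻³)) ≈ 0.949 T.

B ≈ 0.949 T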